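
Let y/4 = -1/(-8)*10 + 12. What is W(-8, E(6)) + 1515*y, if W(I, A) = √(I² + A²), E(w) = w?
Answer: 80305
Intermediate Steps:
W(I, A) = √(A² + I²)
y = 53 (y = 4*(-1/(-8)*10 + 12) = 4*(-1*(-⅛)*10 + 12) = 4*((⅛)*10 + 12) = 4*(5/4 + 12) = 4*(53/4) = 53)
W(-8, E(6)) + 1515*y = √(6² + (-8)²) + 1515*53 = √(36 + 64) + 80295 = √100 + 80295 = 10 + 80295 = 80305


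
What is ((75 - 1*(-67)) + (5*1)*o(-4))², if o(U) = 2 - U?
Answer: 29584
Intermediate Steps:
((75 - 1*(-67)) + (5*1)*o(-4))² = ((75 - 1*(-67)) + (5*1)*(2 - 1*(-4)))² = ((75 + 67) + 5*(2 + 4))² = (142 + 5*6)² = (142 + 30)² = 172² = 29584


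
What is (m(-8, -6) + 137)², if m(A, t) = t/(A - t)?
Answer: 19600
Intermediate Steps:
(m(-8, -6) + 137)² = (-6/(-8 - 1*(-6)) + 137)² = (-6/(-8 + 6) + 137)² = (-6/(-2) + 137)² = (-6*(-½) + 137)² = (3 + 137)² = 140² = 19600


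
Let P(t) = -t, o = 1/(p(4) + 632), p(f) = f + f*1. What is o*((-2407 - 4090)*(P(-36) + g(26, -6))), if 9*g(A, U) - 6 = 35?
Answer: -474281/1152 ≈ -411.70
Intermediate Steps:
g(A, U) = 41/9 (g(A, U) = 2/3 + (1/9)*35 = 2/3 + 35/9 = 41/9)
p(f) = 2*f (p(f) = f + f = 2*f)
o = 1/640 (o = 1/(2*4 + 632) = 1/(8 + 632) = 1/640 ≈ 0.0015625)
o*((-2407 - 4090)*(P(-36) + g(26, -6))) = ((-2407 - 4090)*(-1*(-36) + 41/9))/640 = (-6497*(36 + 41/9))/640 = (-6497*365/9)/640 = (1/640)*(-2371405/9) = -474281/1152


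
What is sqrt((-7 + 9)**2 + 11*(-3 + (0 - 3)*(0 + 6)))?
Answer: I*sqrt(227) ≈ 15.067*I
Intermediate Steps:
sqrt((-7 + 9)**2 + 11*(-3 + (0 - 3)*(0 + 6))) = sqrt(2**2 + 11*(-3 - 3*6)) = sqrt(4 + 11*(-3 - 18)) = sqrt(4 + 11*(-21)) = sqrt(4 - 231) = sqrt(-227) = I*sqrt(227)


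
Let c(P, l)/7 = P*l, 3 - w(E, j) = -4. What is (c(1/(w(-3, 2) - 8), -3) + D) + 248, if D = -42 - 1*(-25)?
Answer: 252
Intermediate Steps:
w(E, j) = 7 (w(E, j) = 3 - 1*(-4) = 3 + 4 = 7)
D = -17 (D = -42 + 25 = -17)
c(P, l) = 7*P*l (c(P, l) = 7*(P*l) = 7*P*l)
(c(1/(w(-3, 2) - 8), -3) + D) + 248 = (7*(-3)/(7 - 8) - 17) + 248 = (7*(-3)/(-1) - 17) + 248 = (7*(-1)*(-3) - 17) + 248 = (21 - 17) + 248 = 4 + 248 = 252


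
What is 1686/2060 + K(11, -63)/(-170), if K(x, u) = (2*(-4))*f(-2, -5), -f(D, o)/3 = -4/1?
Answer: 24219/17510 ≈ 1.3832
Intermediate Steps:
f(D, o) = 12 (f(D, o) = -(-12)/1 = -(-12) = -3*(-4) = 12)
K(x, u) = -96 (K(x, u) = (2*(-4))*12 = -8*12 = -96)
1686/2060 + K(11, -63)/(-170) = 1686/2060 - 96/(-170) = 1686*(1/2060) - 96*(-1/170) = 843/1030 + 48/85 = 24219/17510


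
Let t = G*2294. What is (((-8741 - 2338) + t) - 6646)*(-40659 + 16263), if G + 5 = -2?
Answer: 824170068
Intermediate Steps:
G = -7 (G = -5 - 2 = -7)
t = -16058 (t = -7*2294 = -16058)
(((-8741 - 2338) + t) - 6646)*(-40659 + 16263) = (((-8741 - 2338) - 16058) - 6646)*(-40659 + 16263) = ((-11079 - 16058) - 6646)*(-24396) = (-27137 - 6646)*(-24396) = -33783*(-24396) = 824170068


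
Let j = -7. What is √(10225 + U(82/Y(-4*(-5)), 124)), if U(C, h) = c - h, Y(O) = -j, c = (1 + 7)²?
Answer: √10165 ≈ 100.82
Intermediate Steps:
c = 64 (c = 8² = 64)
Y(O) = 7 (Y(O) = -1*(-7) = 7)
U(C, h) = 64 - h
√(10225 + U(82/Y(-4*(-5)), 124)) = √(10225 + (64 - 1*124)) = √(10225 + (64 - 124)) = √(10225 - 60) = √10165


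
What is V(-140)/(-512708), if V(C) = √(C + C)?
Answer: -I*√70/256354 ≈ -3.2637e-5*I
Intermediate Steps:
V(C) = √2*√C (V(C) = √(2*C) = √2*√C)
V(-140)/(-512708) = (√2*√(-140))/(-512708) = (√2*(2*I*√35))*(-1/512708) = (2*I*√70)*(-1/512708) = -I*√70/256354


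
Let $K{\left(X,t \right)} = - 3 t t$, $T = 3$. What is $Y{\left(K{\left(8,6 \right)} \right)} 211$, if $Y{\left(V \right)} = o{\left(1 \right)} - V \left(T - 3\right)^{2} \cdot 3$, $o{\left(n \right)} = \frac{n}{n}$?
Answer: $211$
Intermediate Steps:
$o{\left(n \right)} = 1$
$K{\left(X,t \right)} = - 3 t^{2}$
$Y{\left(V \right)} = 1$ ($Y{\left(V \right)} = 1 - V \left(3 - 3\right)^{2} \cdot 3 = 1 - V 0^{2} \cdot 3 = 1 - V 0 \cdot 3 = 1 - 0 \cdot 3 = 1 - 0 = 1 + 0 = 1$)
$Y{\left(K{\left(8,6 \right)} \right)} 211 = 1 \cdot 211 = 211$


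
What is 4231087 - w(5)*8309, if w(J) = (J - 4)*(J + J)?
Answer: 4147997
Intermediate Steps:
w(J) = 2*J*(-4 + J) (w(J) = (-4 + J)*(2*J) = 2*J*(-4 + J))
4231087 - w(5)*8309 = 4231087 - 2*5*(-4 + 5)*8309 = 4231087 - 2*5*1*8309 = 4231087 - 10*8309 = 4231087 - 1*83090 = 4231087 - 83090 = 4147997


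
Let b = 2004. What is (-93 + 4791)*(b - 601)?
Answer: 6591294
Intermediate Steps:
(-93 + 4791)*(b - 601) = (-93 + 4791)*(2004 - 601) = 4698*1403 = 6591294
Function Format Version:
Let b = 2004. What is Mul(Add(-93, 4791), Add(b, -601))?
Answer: 6591294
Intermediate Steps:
Mul(Add(-93, 4791), Add(b, -601)) = Mul(Add(-93, 4791), Add(2004, -601)) = Mul(4698, 1403) = 6591294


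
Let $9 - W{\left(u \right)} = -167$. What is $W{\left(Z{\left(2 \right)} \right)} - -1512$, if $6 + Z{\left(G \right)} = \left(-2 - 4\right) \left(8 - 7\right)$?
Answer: $1688$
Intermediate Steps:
$Z{\left(G \right)} = -12$ ($Z{\left(G \right)} = -6 + \left(-2 - 4\right) \left(8 - 7\right) = -6 - 6 = -12$)
$W{\left(u \right)} = 176$ ($W{\left(u \right)} = 9 - -167 = 9 + 167 = 176$)
$W{\left(Z{\left(2 \right)} \right)} - -1512 = 176 - -1512 = 176 + 1512 = 1688$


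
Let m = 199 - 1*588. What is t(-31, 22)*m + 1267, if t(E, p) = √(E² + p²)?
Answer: 1267 - 6613*√5 ≈ -13520.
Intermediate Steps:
m = -389 (m = 199 - 588 = -389)
t(-31, 22)*m + 1267 = √((-31)² + 22²)*(-389) + 1267 = √(961 + 484)*(-389) + 1267 = √1445*(-389) + 1267 = (17*√5)*(-389) + 1267 = -6613*√5 + 1267 = 1267 - 6613*√5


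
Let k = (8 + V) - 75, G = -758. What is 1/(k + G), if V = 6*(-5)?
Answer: -1/855 ≈ -0.0011696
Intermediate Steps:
V = -30
k = -97 (k = (8 - 30) - 75 = -22 - 75 = -97)
1/(k + G) = 1/(-97 - 758) = 1/(-855) = -1/855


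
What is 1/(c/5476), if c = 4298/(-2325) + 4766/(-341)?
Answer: -35012175/101182 ≈ -346.03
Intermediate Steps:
c = -404728/25575 (c = 4298*(-1/2325) + 4766*(-1/341) = -4298/2325 - 4766/341 = -404728/25575 ≈ -15.825)
1/(c/5476) = 1/(-404728/25575/5476) = 1/(-404728/25575*1/5476) = 1/(-101182/35012175) = -35012175/101182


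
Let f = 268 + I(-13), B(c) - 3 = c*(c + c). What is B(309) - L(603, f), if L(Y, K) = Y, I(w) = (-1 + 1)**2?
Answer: 190362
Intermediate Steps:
I(w) = 0 (I(w) = 0**2 = 0)
B(c) = 3 + 2*c**2 (B(c) = 3 + c*(c + c) = 3 + c*(2*c) = 3 + 2*c**2)
f = 268 (f = 268 + 0 = 268)
B(309) - L(603, f) = (3 + 2*309**2) - 1*603 = (3 + 2*95481) - 603 = (3 + 190962) - 603 = 190965 - 603 = 190362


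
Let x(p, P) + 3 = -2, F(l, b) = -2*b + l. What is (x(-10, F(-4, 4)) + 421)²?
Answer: 173056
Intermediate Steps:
F(l, b) = l - 2*b
x(p, P) = -5 (x(p, P) = -3 - 2 = -5)
(x(-10, F(-4, 4)) + 421)² = (-5 + 421)² = 416² = 173056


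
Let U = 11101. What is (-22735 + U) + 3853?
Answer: -7781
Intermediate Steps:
(-22735 + U) + 3853 = (-22735 + 11101) + 3853 = -11634 + 3853 = -7781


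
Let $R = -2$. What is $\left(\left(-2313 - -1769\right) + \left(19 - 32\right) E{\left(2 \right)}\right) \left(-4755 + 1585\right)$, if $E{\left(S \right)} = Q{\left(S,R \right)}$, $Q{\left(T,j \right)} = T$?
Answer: $1806900$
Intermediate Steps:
$E{\left(S \right)} = S$
$\left(\left(-2313 - -1769\right) + \left(19 - 32\right) E{\left(2 \right)}\right) \left(-4755 + 1585\right) = \left(\left(-2313 - -1769\right) + \left(19 - 32\right) 2\right) \left(-4755 + 1585\right) = \left(\left(-2313 + 1769\right) + \left(19 - 32\right) 2\right) \left(-3170\right) = \left(-544 - 26\right) \left(-3170\right) = \left(-570\right) \left(-3170\right) = 1806900$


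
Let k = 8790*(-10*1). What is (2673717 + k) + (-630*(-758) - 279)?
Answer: 3063078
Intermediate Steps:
k = -87900 (k = 8790*(-10) = -87900)
(2673717 + k) + (-630*(-758) - 279) = (2673717 - 87900) + (-630*(-758) - 279) = 2585817 + (477540 - 279) = 2585817 + 477261 = 3063078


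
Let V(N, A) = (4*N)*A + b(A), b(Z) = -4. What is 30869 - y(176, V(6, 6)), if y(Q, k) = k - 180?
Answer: 30909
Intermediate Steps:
V(N, A) = -4 + 4*A*N (V(N, A) = (4*N)*A - 4 = 4*A*N - 4 = -4 + 4*A*N)
y(Q, k) = -180 + k
30869 - y(176, V(6, 6)) = 30869 - (-180 + (-4 + 4*6*6)) = 30869 - (-180 + (-4 + 144)) = 30869 - (-180 + 140) = 30869 - 1*(-40) = 30869 + 40 = 30909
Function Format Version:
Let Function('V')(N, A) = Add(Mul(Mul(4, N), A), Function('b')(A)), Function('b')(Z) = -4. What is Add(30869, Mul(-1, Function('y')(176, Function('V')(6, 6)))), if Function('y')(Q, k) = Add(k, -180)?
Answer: 30909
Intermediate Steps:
Function('V')(N, A) = Add(-4, Mul(4, A, N)) (Function('V')(N, A) = Add(Mul(Mul(4, N), A), -4) = Add(Mul(4, A, N), -4) = Add(-4, Mul(4, A, N)))
Function('y')(Q, k) = Add(-180, k)
Add(30869, Mul(-1, Function('y')(176, Function('V')(6, 6)))) = Add(30869, Mul(-1, Add(-180, Add(-4, Mul(4, 6, 6))))) = Add(30869, Mul(-1, Add(-180, Add(-4, 144)))) = Add(30869, Mul(-1, Add(-180, 140))) = Add(30869, Mul(-1, -40)) = Add(30869, 40) = 30909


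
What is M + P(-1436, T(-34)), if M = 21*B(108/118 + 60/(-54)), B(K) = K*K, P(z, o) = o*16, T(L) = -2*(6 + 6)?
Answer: -36015296/93987 ≈ -383.19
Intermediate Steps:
T(L) = -24 (T(L) = -2*12 = -24)
P(z, o) = 16*o
B(K) = K²
M = 75712/93987 (M = 21*(108/118 + 60/(-54))² = 21*(108*(1/118) + 60*(-1/54))² = 21*(54/59 - 10/9)² = 21*(-104/531)² = 21*(10816/281961) = 75712/93987 ≈ 0.80556)
M + P(-1436, T(-34)) = 75712/93987 + 16*(-24) = 75712/93987 - 384 = -36015296/93987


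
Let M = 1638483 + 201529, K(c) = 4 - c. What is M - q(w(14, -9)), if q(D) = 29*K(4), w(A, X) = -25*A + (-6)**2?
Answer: 1840012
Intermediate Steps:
w(A, X) = 36 - 25*A (w(A, X) = -25*A + 36 = 36 - 25*A)
M = 1840012
q(D) = 0 (q(D) = 29*(4 - 1*4) = 29*(4 - 4) = 29*0 = 0)
M - q(w(14, -9)) = 1840012 - 1*0 = 1840012 + 0 = 1840012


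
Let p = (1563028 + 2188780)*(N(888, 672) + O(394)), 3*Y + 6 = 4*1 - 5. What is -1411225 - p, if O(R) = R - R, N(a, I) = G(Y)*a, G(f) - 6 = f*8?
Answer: 42198925159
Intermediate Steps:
Y = -7/3 (Y = -2 + (4*1 - 5)/3 = -2 + (4 - 5)/3 = -2 + (⅓)*(-1) = -2 - ⅓ = -7/3 ≈ -2.3333)
G(f) = 6 + 8*f (G(f) = 6 + f*8 = 6 + 8*f)
N(a, I) = -38*a/3 (N(a, I) = (6 + 8*(-7/3))*a = (6 - 56/3)*a = -38*a/3)
O(R) = 0
p = -42200336384 (p = (1563028 + 2188780)*(-38/3*888 + 0) = 3751808*(-11248 + 0) = 3751808*(-11248) = -42200336384)
-1411225 - p = -1411225 - 1*(-42200336384) = -1411225 + 42200336384 = 42198925159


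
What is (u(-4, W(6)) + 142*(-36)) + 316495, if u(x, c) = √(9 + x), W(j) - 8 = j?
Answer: 311383 + √5 ≈ 3.1139e+5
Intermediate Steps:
W(j) = 8 + j
(u(-4, W(6)) + 142*(-36)) + 316495 = (√(9 - 4) + 142*(-36)) + 316495 = (√5 - 5112) + 316495 = (-5112 + √5) + 316495 = 311383 + √5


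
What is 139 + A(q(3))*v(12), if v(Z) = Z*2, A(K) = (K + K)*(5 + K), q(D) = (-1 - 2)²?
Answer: 6187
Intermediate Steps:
q(D) = 9 (q(D) = (-3)² = 9)
A(K) = 2*K*(5 + K) (A(K) = (2*K)*(5 + K) = 2*K*(5 + K))
v(Z) = 2*Z
139 + A(q(3))*v(12) = 139 + (2*9*(5 + 9))*(2*12) = 139 + (2*9*14)*24 = 139 + 252*24 = 139 + 6048 = 6187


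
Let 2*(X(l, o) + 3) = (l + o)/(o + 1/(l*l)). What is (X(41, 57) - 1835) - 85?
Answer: -184175645/95818 ≈ -1922.1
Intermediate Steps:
X(l, o) = -3 + (l + o)/(2*(o + l**(-2))) (X(l, o) = -3 + ((l + o)/(o + 1/(l*l)))/2 = -3 + ((l + o)/(o + l**(-2)))/2 = -3 + (l + o)/(2*(o + l**(-2))))
(X(41, 57) - 1835) - 85 = ((-6 + 41**3 - 5*57*41**2)/(2*(1 + 57*41**2)) - 1835) - 85 = ((-6 + 68921 - 5*57*1681)/(2*(1 + 57*1681)) - 1835) - 85 = ((-6 + 68921 - 479085)/(2*(1 + 95817)) - 1835) - 85 = ((1/2)*(-410170)/95818 - 1835) - 85 = ((1/2)*(1/95818)*(-410170) - 1835) - 85 = (-205085/95818 - 1835) - 85 = -176031115/95818 - 85 = -184175645/95818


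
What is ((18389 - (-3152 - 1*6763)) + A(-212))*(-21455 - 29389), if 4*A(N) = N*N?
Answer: -2010371760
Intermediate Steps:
A(N) = N²/4 (A(N) = (N*N)/4 = N²/4)
((18389 - (-3152 - 1*6763)) + A(-212))*(-21455 - 29389) = ((18389 - (-3152 - 1*6763)) + (¼)*(-212)²)*(-21455 - 29389) = ((18389 - (-3152 - 6763)) + (¼)*44944)*(-50844) = ((18389 - 1*(-9915)) + 11236)*(-50844) = ((18389 + 9915) + 11236)*(-50844) = (28304 + 11236)*(-50844) = 39540*(-50844) = -2010371760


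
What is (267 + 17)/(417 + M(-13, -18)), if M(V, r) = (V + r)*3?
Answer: 71/81 ≈ 0.87654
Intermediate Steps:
M(V, r) = 3*V + 3*r
(267 + 17)/(417 + M(-13, -18)) = (267 + 17)/(417 + (3*(-13) + 3*(-18))) = 284/(417 + (-39 - 54)) = 284/(417 - 93) = 284/324 = 284*(1/324) = 71/81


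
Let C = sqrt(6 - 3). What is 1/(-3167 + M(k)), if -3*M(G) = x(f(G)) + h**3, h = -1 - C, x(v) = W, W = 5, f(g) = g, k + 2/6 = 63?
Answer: -7122/22543477 - 9*sqrt(3)/45086954 ≈ -0.00031627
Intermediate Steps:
k = 188/3 (k = -1/3 + 63 = 188/3 ≈ 62.667)
x(v) = 5
C = sqrt(3) ≈ 1.7320
h = -1 - sqrt(3) ≈ -2.7321
M(G) = -5/3 - (-1 - sqrt(3))**3/3 (M(G) = -(5 + (-1 - sqrt(3))**3)/3 = -5/3 - (-1 - sqrt(3))**3/3)
1/(-3167 + M(k)) = 1/(-3167 + (5/3 + 2*sqrt(3))) = 1/(-9496/3 + 2*sqrt(3))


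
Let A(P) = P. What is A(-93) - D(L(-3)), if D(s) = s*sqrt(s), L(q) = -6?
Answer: -93 + 6*I*sqrt(6) ≈ -93.0 + 14.697*I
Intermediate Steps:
D(s) = s**(3/2)
A(-93) - D(L(-3)) = -93 - (-6)**(3/2) = -93 - (-6)*I*sqrt(6) = -93 + 6*I*sqrt(6)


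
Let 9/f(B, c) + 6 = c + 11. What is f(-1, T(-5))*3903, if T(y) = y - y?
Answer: 35127/5 ≈ 7025.4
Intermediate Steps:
T(y) = 0
f(B, c) = 9/(5 + c) (f(B, c) = 9/(-6 + (c + 11)) = 9/(-6 + (11 + c)) = 9/(5 + c))
f(-1, T(-5))*3903 = (9/(5 + 0))*3903 = (9/5)*3903 = 35127/5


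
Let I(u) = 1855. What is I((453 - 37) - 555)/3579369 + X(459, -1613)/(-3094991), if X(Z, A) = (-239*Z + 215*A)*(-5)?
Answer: -8164096946815/11078114840679 ≈ -0.73696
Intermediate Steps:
X(Z, A) = -1075*A + 1195*Z
I((453 - 37) - 555)/3579369 + X(459, -1613)/(-3094991) = 1855/3579369 + (-1075*(-1613) + 1195*459)/(-3094991) = 1855*(1/3579369) + (1733975 + 548505)*(-1/3094991) = 1855/3579369 + 2282480*(-1/3094991) = 1855/3579369 - 2282480/3094991 = -8164096946815/11078114840679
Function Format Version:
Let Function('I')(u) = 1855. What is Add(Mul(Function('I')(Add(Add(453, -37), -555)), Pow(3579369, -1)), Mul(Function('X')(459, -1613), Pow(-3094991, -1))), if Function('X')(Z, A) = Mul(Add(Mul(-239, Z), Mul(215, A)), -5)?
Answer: Rational(-8164096946815, 11078114840679) ≈ -0.73696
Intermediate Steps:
Function('X')(Z, A) = Add(Mul(-1075, A), Mul(1195, Z))
Add(Mul(Function('I')(Add(Add(453, -37), -555)), Pow(3579369, -1)), Mul(Function('X')(459, -1613), Pow(-3094991, -1))) = Add(Mul(1855, Pow(3579369, -1)), Mul(Add(Mul(-1075, -1613), Mul(1195, 459)), Pow(-3094991, -1))) = Add(Mul(1855, Rational(1, 3579369)), Mul(Add(1733975, 548505), Rational(-1, 3094991))) = Add(Rational(1855, 3579369), Mul(2282480, Rational(-1, 3094991))) = Add(Rational(1855, 3579369), Rational(-2282480, 3094991)) = Rational(-8164096946815, 11078114840679)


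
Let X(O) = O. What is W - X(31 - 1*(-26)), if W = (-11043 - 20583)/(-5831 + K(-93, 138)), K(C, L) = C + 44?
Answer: -7227/140 ≈ -51.621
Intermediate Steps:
K(C, L) = 44 + C
W = 753/140 (W = (-11043 - 20583)/(-5831 + (44 - 93)) = -31626/(-5831 - 49) = -31626/(-5880) = -31626*(-1/5880) = 753/140 ≈ 5.3786)
W - X(31 - 1*(-26)) = 753/140 - (31 - 1*(-26)) = 753/140 - (31 + 26) = 753/140 - 1*57 = 753/140 - 57 = -7227/140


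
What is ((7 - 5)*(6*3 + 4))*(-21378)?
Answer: -940632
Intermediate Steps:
((7 - 5)*(6*3 + 4))*(-21378) = (2*(18 + 4))*(-21378) = (2*22)*(-21378) = 44*(-21378) = -940632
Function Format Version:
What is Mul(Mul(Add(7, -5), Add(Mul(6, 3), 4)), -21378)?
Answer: -940632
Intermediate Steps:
Mul(Mul(Add(7, -5), Add(Mul(6, 3), 4)), -21378) = Mul(Mul(2, Add(18, 4)), -21378) = Mul(Mul(2, 22), -21378) = Mul(44, -21378) = -940632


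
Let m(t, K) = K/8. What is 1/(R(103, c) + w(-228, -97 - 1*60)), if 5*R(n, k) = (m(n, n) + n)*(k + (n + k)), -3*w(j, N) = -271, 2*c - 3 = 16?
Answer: 60/175061 ≈ 0.00034274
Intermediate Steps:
m(t, K) = K/8 (m(t, K) = K*(1/8) = K/8)
c = 19/2 (c = 3/2 + (1/2)*16 = 3/2 + 8 = 19/2 ≈ 9.5000)
w(j, N) = 271/3 (w(j, N) = -1/3*(-271) = 271/3)
R(n, k) = 9*n*(n + 2*k)/40 (R(n, k) = ((n/8 + n)*(k + (n + k)))/5 = ((9*n/8)*(k + (k + n)))/5 = ((9*n/8)*(n + 2*k))/5 = (9*n*(n + 2*k)/8)/5 = 9*n*(n + 2*k)/40)
1/(R(103, c) + w(-228, -97 - 1*60)) = 1/((9/40)*103*(103 + 2*(19/2)) + 271/3) = 1/((9/40)*103*(103 + 19) + 271/3) = 1/((9/40)*103*122 + 271/3) = 1/(56547/20 + 271/3) = 1/(175061/60) = 60/175061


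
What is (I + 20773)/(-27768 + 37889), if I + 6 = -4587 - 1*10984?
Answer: 5196/10121 ≈ 0.51339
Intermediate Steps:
I = -15577 (I = -6 + (-4587 - 1*10984) = -6 + (-4587 - 10984) = -6 - 15571 = -15577)
(I + 20773)/(-27768 + 37889) = (-15577 + 20773)/(-27768 + 37889) = 5196/10121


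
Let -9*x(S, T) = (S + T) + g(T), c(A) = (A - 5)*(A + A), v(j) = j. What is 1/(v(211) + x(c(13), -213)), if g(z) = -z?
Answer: 9/1691 ≈ 0.0053223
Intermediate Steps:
c(A) = 2*A*(-5 + A) (c(A) = (-5 + A)*(2*A) = 2*A*(-5 + A))
x(S, T) = -S/9 (x(S, T) = -((S + T) - T)/9 = -S/9)
1/(v(211) + x(c(13), -213)) = 1/(211 - 2*13*(-5 + 13)/9) = 1/(211 - 2*13*8/9) = 1/(211 - 1/9*208) = 1/(211 - 208/9) = 1/(1691/9) = 9/1691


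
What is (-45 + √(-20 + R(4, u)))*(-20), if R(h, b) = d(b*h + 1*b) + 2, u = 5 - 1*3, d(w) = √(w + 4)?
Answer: 900 - 20*√(-18 + √14) ≈ 900.0 - 75.52*I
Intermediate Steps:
d(w) = √(4 + w)
u = 2 (u = 5 - 3 = 2)
R(h, b) = 2 + √(4 + b + b*h) (R(h, b) = √(4 + (b*h + 1*b)) + 2 = √(4 + (b*h + b)) + 2 = √(4 + (b + b*h)) + 2 = √(4 + b + b*h) + 2 = 2 + √(4 + b + b*h))
(-45 + √(-20 + R(4, u)))*(-20) = (-45 + √(-20 + (2 + √(4 + 2*(1 + 4)))))*(-20) = (-45 + √(-20 + (2 + √(4 + 2*5))))*(-20) = (-45 + √(-20 + (2 + √(4 + 10))))*(-20) = (-45 + √(-20 + (2 + √14)))*(-20) = (-45 + √(-18 + √14))*(-20) = 900 - 20*√(-18 + √14)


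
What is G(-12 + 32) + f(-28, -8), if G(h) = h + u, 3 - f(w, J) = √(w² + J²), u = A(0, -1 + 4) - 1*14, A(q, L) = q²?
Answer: 9 - 4*√53 ≈ -20.120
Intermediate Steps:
u = -14 (u = 0² - 1*14 = 0 - 14 = -14)
f(w, J) = 3 - √(J² + w²) (f(w, J) = 3 - √(w² + J²) = 3 - √(J² + w²))
G(h) = -14 + h (G(h) = h - 14 = -14 + h)
G(-12 + 32) + f(-28, -8) = (-14 + (-12 + 32)) + (3 - √((-8)² + (-28)²)) = (-14 + 20) + (3 - √(64 + 784)) = 6 + (3 - √848) = 6 + (3 - 4*√53) = 9 - 4*√53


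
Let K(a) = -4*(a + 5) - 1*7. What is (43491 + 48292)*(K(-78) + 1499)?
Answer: 163740872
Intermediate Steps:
K(a) = -27 - 4*a (K(a) = -4*(5 + a) - 7 = (-20 - 4*a) - 7 = -27 - 4*a)
(43491 + 48292)*(K(-78) + 1499) = (43491 + 48292)*((-27 - 4*(-78)) + 1499) = 91783*((-27 + 312) + 1499) = 91783*(285 + 1499) = 91783*1784 = 163740872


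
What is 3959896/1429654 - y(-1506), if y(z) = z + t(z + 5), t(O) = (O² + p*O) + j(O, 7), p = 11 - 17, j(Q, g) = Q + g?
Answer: -1614797216841/714827 ≈ -2.2590e+6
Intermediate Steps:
p = -6
t(O) = 7 + O² - 5*O (t(O) = (O² - 6*O) + (O + 7) = (O² - 6*O) + (7 + O) = 7 + O² - 5*O)
y(z) = -18 + (5 + z)² - 4*z (y(z) = z + (7 + (z + 5)² - 5*(z + 5)) = z + (7 + (5 + z)² - 5*(5 + z)) = z + (7 + (5 + z)² + (-25 - 5*z)) = z + (-18 + (5 + z)² - 5*z) = -18 + (5 + z)² - 4*z)
3959896/1429654 - y(-1506) = 3959896/1429654 - (7 + (-1506)² + 6*(-1506)) = 3959896*(1/1429654) - (7 + 2268036 - 9036) = 1979948/714827 - 1*2259007 = 1979948/714827 - 2259007 = -1614797216841/714827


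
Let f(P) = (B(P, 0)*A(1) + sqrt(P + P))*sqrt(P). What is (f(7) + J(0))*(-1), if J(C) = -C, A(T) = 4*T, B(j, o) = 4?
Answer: -16*sqrt(7) - 7*sqrt(2) ≈ -52.232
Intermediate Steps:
f(P) = sqrt(P)*(16 + sqrt(2)*sqrt(P)) (f(P) = (4*(4*1) + sqrt(P + P))*sqrt(P) = (4*4 + sqrt(2*P))*sqrt(P) = (16 + sqrt(2)*sqrt(P))*sqrt(P) = sqrt(P)*(16 + sqrt(2)*sqrt(P)))
(f(7) + J(0))*(-1) = ((16*sqrt(7) + 7*sqrt(2)) - 1*0)*(-1) = ((7*sqrt(2) + 16*sqrt(7)) + 0)*(-1) = (7*sqrt(2) + 16*sqrt(7))*(-1) = -16*sqrt(7) - 7*sqrt(2)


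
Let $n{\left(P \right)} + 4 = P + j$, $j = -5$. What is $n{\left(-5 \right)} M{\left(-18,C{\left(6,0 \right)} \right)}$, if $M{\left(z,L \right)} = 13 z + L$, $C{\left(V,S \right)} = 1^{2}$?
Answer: $3262$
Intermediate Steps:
$n{\left(P \right)} = -9 + P$ ($n{\left(P \right)} = -4 + \left(P - 5\right) = -4 + \left(-5 + P\right) = -9 + P$)
$C{\left(V,S \right)} = 1$
$M{\left(z,L \right)} = L + 13 z$
$n{\left(-5 \right)} M{\left(-18,C{\left(6,0 \right)} \right)} = \left(-9 - 5\right) \left(1 + 13 \left(-18\right)\right) = - 14 \left(1 - 234\right) = \left(-14\right) \left(-233\right) = 3262$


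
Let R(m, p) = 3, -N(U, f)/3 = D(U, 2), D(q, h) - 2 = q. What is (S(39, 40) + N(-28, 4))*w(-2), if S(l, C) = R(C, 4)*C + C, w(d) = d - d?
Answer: 0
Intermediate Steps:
D(q, h) = 2 + q
N(U, f) = -6 - 3*U (N(U, f) = -3*(2 + U) = -6 - 3*U)
w(d) = 0
S(l, C) = 4*C (S(l, C) = 3*C + C = 4*C)
(S(39, 40) + N(-28, 4))*w(-2) = (4*40 + (-6 - 3*(-28)))*0 = (160 + (-6 + 84))*0 = (160 + 78)*0 = 238*0 = 0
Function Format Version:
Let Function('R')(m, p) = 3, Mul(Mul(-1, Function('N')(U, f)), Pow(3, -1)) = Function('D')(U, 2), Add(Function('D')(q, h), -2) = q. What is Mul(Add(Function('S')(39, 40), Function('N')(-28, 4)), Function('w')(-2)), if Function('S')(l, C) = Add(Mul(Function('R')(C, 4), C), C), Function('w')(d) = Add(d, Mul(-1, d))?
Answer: 0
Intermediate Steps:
Function('D')(q, h) = Add(2, q)
Function('N')(U, f) = Add(-6, Mul(-3, U)) (Function('N')(U, f) = Mul(-3, Add(2, U)) = Add(-6, Mul(-3, U)))
Function('w')(d) = 0
Function('S')(l, C) = Mul(4, C) (Function('S')(l, C) = Add(Mul(3, C), C) = Mul(4, C))
Mul(Add(Function('S')(39, 40), Function('N')(-28, 4)), Function('w')(-2)) = Mul(Add(Mul(4, 40), Add(-6, Mul(-3, -28))), 0) = Mul(Add(160, Add(-6, 84)), 0) = Mul(Add(160, 78), 0) = Mul(238, 0) = 0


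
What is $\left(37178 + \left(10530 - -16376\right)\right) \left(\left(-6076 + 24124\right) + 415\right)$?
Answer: $1183182892$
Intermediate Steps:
$\left(37178 + \left(10530 - -16376\right)\right) \left(\left(-6076 + 24124\right) + 415\right) = \left(37178 + \left(10530 + 16376\right)\right) \left(18048 + 415\right) = \left(37178 + 26906\right) 18463 = 64084 \cdot 18463 = 1183182892$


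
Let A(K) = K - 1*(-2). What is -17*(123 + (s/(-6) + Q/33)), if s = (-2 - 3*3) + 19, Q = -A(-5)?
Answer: -68306/33 ≈ -2069.9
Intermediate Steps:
A(K) = 2 + K (A(K) = K + 2 = 2 + K)
Q = 3 (Q = -(2 - 5) = -1*(-3) = 3)
s = 8 (s = (-2 - 9) + 19 = -11 + 19 = 8)
-17*(123 + (s/(-6) + Q/33)) = -17*(123 + (8/(-6) + 3/33)) = -17*(123 + (8*(-⅙) + 3*(1/33))) = -17*(123 + (-4/3 + 1/11)) = -17*(123 - 41/33) = -17*4018/33 = -68306/33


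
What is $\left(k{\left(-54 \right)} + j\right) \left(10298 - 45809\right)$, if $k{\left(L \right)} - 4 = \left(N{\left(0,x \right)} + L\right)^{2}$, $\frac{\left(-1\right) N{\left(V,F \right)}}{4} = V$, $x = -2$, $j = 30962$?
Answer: $-1203183702$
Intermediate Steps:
$N{\left(V,F \right)} = - 4 V$
$k{\left(L \right)} = 4 + L^{2}$ ($k{\left(L \right)} = 4 + \left(\left(-4\right) 0 + L\right)^{2} = 4 + \left(0 + L\right)^{2} = 4 + L^{2}$)
$\left(k{\left(-54 \right)} + j\right) \left(10298 - 45809\right) = \left(\left(4 + \left(-54\right)^{2}\right) + 30962\right) \left(10298 - 45809\right) = \left(\left(4 + 2916\right) + 30962\right) \left(-35511\right) = \left(2920 + 30962\right) \left(-35511\right) = 33882 \left(-35511\right) = -1203183702$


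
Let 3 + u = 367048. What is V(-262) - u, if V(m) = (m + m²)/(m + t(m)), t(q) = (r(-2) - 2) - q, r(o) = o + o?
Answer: -378442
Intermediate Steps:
u = 367045 (u = -3 + 367048 = 367045)
r(o) = 2*o
t(q) = -6 - q (t(q) = (2*(-2) - 2) - q = (-4 - 1*2) - q = (-4 - 2) - q = -6 - q)
V(m) = -m/6 - m²/6 (V(m) = (m + m²)/(m + (-6 - m)) = (m + m²)/(-6) = (m + m²)*(-⅙) = -m/6 - m²/6)
V(-262) - u = -⅙*(-262)*(1 - 262) - 1*367045 = -⅙*(-262)*(-261) - 367045 = -11397 - 367045 = -378442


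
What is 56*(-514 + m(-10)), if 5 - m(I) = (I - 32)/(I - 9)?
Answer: -543928/19 ≈ -28628.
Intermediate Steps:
m(I) = 5 - (-32 + I)/(-9 + I) (m(I) = 5 - (I - 32)/(I - 9) = 5 - (-32 + I)/(-9 + I))
56*(-514 + m(-10)) = 56*(-514 + (-13 + 4*(-10))/(-9 - 10)) = 56*(-514 + (-13 - 40)/(-19)) = 56*(-514 - 1/19*(-53)) = 56*(-514 + 53/19) = 56*(-9713/19) = -543928/19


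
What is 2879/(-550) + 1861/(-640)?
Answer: -286611/35200 ≈ -8.1424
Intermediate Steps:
2879/(-550) + 1861/(-640) = 2879*(-1/550) + 1861*(-1/640) = -2879/550 - 1861/640 = -286611/35200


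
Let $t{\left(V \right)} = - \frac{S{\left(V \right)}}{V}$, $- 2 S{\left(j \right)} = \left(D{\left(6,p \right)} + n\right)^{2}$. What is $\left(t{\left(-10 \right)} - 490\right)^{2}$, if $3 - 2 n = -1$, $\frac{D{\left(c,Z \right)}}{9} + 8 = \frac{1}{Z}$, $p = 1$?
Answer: $\frac{182817441}{400} \approx 4.5704 \cdot 10^{5}$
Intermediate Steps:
$D{\left(c,Z \right)} = -72 + \frac{9}{Z}$
$n = 2$ ($n = \frac{3}{2} - - \frac{1}{2} = \frac{3}{2} + \frac{1}{2} = 2$)
$S{\left(j \right)} = - \frac{3721}{2}$ ($S{\left(j \right)} = - \frac{\left(\left(-72 + \frac{9}{1}\right) + 2\right)^{2}}{2} = - \frac{\left(\left(-72 + 9 \cdot 1\right) + 2\right)^{2}}{2} = - \frac{\left(\left(-72 + 9\right) + 2\right)^{2}}{2} = - \frac{\left(-63 + 2\right)^{2}}{2} = - \frac{\left(-61\right)^{2}}{2} = \left(- \frac{1}{2}\right) 3721 = - \frac{3721}{2}$)
$t{\left(V \right)} = \frac{3721}{2 V}$ ($t{\left(V \right)} = - \frac{-3721}{2 V} = \frac{3721}{2 V}$)
$\left(t{\left(-10 \right)} - 490\right)^{2} = \left(\frac{3721}{2 \left(-10\right)} - 490\right)^{2} = \left(\frac{3721}{2} \left(- \frac{1}{10}\right) - 490\right)^{2} = \left(- \frac{3721}{20} - 490\right)^{2} = \left(- \frac{13521}{20}\right)^{2} = \frac{182817441}{400}$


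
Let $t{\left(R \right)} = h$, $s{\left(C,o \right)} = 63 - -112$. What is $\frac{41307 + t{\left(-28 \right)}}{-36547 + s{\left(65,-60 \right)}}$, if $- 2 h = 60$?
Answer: $- \frac{13759}{12124} \approx -1.1349$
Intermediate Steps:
$h = -30$ ($h = \left(- \frac{1}{2}\right) 60 = -30$)
$s{\left(C,o \right)} = 175$ ($s{\left(C,o \right)} = 63 + 112 = 175$)
$t{\left(R \right)} = -30$
$\frac{41307 + t{\left(-28 \right)}}{-36547 + s{\left(65,-60 \right)}} = \frac{41307 - 30}{-36547 + 175} = \frac{41277}{-36372} = 41277 \left(- \frac{1}{36372}\right) = - \frac{13759}{12124}$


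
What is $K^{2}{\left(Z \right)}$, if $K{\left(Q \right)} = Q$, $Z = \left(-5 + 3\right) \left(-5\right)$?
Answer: $100$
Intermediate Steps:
$Z = 10$ ($Z = \left(-2\right) \left(-5\right) = 10$)
$K^{2}{\left(Z \right)} = 10^{2} = 100$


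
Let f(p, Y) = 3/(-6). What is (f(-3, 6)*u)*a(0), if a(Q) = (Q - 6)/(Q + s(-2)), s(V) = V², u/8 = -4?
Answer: -24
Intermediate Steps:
f(p, Y) = -½ (f(p, Y) = 3*(-⅙) = -½)
u = -32 (u = 8*(-4) = -32)
a(Q) = (-6 + Q)/(4 + Q) (a(Q) = (Q - 6)/(Q + (-2)²) = (-6 + Q)/(Q + 4) = (-6 + Q)/(4 + Q))
(f(-3, 6)*u)*a(0) = (-½*(-32))*((-6 + 0)/(4 + 0)) = 16*(-6/4) = 16*((¼)*(-6)) = 16*(-3/2) = -24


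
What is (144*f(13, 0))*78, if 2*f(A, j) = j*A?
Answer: 0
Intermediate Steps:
f(A, j) = A*j/2 (f(A, j) = (j*A)/2 = (A*j)/2 = A*j/2)
(144*f(13, 0))*78 = (144*((½)*13*0))*78 = (144*0)*78 = 0*78 = 0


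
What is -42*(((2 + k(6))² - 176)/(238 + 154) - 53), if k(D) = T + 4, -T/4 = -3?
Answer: 15471/7 ≈ 2210.1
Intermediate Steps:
T = 12 (T = -4*(-3) = 12)
k(D) = 16 (k(D) = 12 + 4 = 16)
-42*(((2 + k(6))² - 176)/(238 + 154) - 53) = -42*(((2 + 16)² - 176)/(238 + 154) - 53) = -42*((18² - 176)/392 - 53) = -42*((324 - 176)*(1/392) - 53) = -42*(148*(1/392) - 53) = -42*(37/98 - 53) = -42*(-5157/98) = 15471/7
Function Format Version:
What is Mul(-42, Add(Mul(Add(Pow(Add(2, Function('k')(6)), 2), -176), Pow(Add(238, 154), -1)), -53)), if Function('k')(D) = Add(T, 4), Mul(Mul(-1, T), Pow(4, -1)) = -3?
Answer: Rational(15471, 7) ≈ 2210.1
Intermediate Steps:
T = 12 (T = Mul(-4, -3) = 12)
Function('k')(D) = 16 (Function('k')(D) = Add(12, 4) = 16)
Mul(-42, Add(Mul(Add(Pow(Add(2, Function('k')(6)), 2), -176), Pow(Add(238, 154), -1)), -53)) = Mul(-42, Add(Mul(Add(Pow(Add(2, 16), 2), -176), Pow(Add(238, 154), -1)), -53)) = Mul(-42, Add(Mul(Add(Pow(18, 2), -176), Pow(392, -1)), -53)) = Mul(-42, Add(Mul(Add(324, -176), Rational(1, 392)), -53)) = Mul(-42, Add(Mul(148, Rational(1, 392)), -53)) = Mul(-42, Add(Rational(37, 98), -53)) = Mul(-42, Rational(-5157, 98)) = Rational(15471, 7)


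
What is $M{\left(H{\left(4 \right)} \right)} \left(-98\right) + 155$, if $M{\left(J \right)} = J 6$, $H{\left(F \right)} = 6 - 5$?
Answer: $-433$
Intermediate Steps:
$H{\left(F \right)} = 1$
$M{\left(J \right)} = 6 J$
$M{\left(H{\left(4 \right)} \right)} \left(-98\right) + 155 = 6 \cdot 1 \left(-98\right) + 155 = 6 \left(-98\right) + 155 = -588 + 155 = -433$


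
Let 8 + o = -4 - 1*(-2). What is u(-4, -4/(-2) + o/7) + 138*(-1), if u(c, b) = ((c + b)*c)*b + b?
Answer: -6350/49 ≈ -129.59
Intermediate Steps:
o = -10 (o = -8 + (-4 - 1*(-2)) = -8 + (-4 + 2) = -8 - 2 = -10)
u(c, b) = b + b*c*(b + c) (u(c, b) = ((b + c)*c)*b + b = (c*(b + c))*b + b = b*c*(b + c) + b = b + b*c*(b + c))
u(-4, -4/(-2) + o/7) + 138*(-1) = (-4/(-2) - 10/7)*(1 + (-4)**2 + (-4/(-2) - 10/7)*(-4)) + 138*(-1) = (-4*(-1/2) - 10*1/7)*(1 + 16 + (-4*(-1/2) - 10*1/7)*(-4)) - 138 = (2 - 10/7)*(1 + 16 + (2 - 10/7)*(-4)) - 138 = 4*(1 + 16 + (4/7)*(-4))/7 - 138 = 4*(1 + 16 - 16/7)/7 - 138 = (4/7)*(103/7) - 138 = 412/49 - 138 = -6350/49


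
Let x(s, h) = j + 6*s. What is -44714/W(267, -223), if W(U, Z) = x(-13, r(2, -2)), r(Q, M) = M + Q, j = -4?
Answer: 22357/41 ≈ 545.29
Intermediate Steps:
x(s, h) = -4 + 6*s
W(U, Z) = -82 (W(U, Z) = -4 + 6*(-13) = -4 - 78 = -82)
-44714/W(267, -223) = -44714/(-82) = -44714*(-1/82) = 22357/41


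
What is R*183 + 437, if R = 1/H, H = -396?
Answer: 57623/132 ≈ 436.54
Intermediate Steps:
R = -1/396 (R = 1/(-396) = -1/396 ≈ -0.0025253)
R*183 + 437 = -1/396*183 + 437 = -61/132 + 437 = 57623/132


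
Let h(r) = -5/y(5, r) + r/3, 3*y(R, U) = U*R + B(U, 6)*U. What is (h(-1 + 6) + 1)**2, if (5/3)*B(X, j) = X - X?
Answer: 961/225 ≈ 4.2711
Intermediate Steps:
B(X, j) = 0 (B(X, j) = 3*(X - X)/5 = (3/5)*0 = 0)
y(R, U) = R*U/3 (y(R, U) = (U*R + 0*U)/3 = (R*U + 0)/3 = (R*U)/3 = R*U/3)
h(r) = -3/r + r/3 (h(r) = -5*3/(5*r) + r/3 = -5*3/(5*r) + r*(1/3) = -3/r + r/3)
(h(-1 + 6) + 1)**2 = ((-3/(-1 + 6) + (-1 + 6)/3) + 1)**2 = ((-3/5 + (1/3)*5) + 1)**2 = ((-3*1/5 + 5/3) + 1)**2 = ((-3/5 + 5/3) + 1)**2 = (16/15 + 1)**2 = (31/15)**2 = 961/225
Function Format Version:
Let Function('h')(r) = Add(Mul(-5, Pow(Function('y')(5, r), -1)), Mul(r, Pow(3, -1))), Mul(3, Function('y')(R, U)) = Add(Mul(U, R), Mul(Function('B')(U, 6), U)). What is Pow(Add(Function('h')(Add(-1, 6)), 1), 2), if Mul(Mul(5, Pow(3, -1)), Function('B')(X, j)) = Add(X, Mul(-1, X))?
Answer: Rational(961, 225) ≈ 4.2711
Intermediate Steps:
Function('B')(X, j) = 0 (Function('B')(X, j) = Mul(Rational(3, 5), Add(X, Mul(-1, X))) = Mul(Rational(3, 5), 0) = 0)
Function('y')(R, U) = Mul(Rational(1, 3), R, U) (Function('y')(R, U) = Mul(Rational(1, 3), Add(Mul(U, R), Mul(0, U))) = Mul(Rational(1, 3), Add(Mul(R, U), 0)) = Mul(Rational(1, 3), Mul(R, U)) = Mul(Rational(1, 3), R, U))
Function('h')(r) = Add(Mul(-3, Pow(r, -1)), Mul(Rational(1, 3), r)) (Function('h')(r) = Add(Mul(-5, Pow(Mul(Rational(1, 3), 5, r), -1)), Mul(r, Pow(3, -1))) = Add(Mul(-5, Pow(Mul(Rational(5, 3), r), -1)), Mul(r, Rational(1, 3))) = Add(Mul(-5, Mul(Rational(3, 5), Pow(r, -1))), Mul(Rational(1, 3), r)) = Add(Mul(-3, Pow(r, -1)), Mul(Rational(1, 3), r)))
Pow(Add(Function('h')(Add(-1, 6)), 1), 2) = Pow(Add(Add(Mul(-3, Pow(Add(-1, 6), -1)), Mul(Rational(1, 3), Add(-1, 6))), 1), 2) = Pow(Add(Add(Mul(-3, Pow(5, -1)), Mul(Rational(1, 3), 5)), 1), 2) = Pow(Add(Add(Mul(-3, Rational(1, 5)), Rational(5, 3)), 1), 2) = Pow(Add(Add(Rational(-3, 5), Rational(5, 3)), 1), 2) = Pow(Add(Rational(16, 15), 1), 2) = Pow(Rational(31, 15), 2) = Rational(961, 225)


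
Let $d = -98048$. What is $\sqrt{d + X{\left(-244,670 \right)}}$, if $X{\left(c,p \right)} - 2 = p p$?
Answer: $\sqrt{350854} \approx 592.33$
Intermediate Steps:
$X{\left(c,p \right)} = 2 + p^{2}$ ($X{\left(c,p \right)} = 2 + p p = 2 + p^{2}$)
$\sqrt{d + X{\left(-244,670 \right)}} = \sqrt{-98048 + \left(2 + 670^{2}\right)} = \sqrt{-98048 + \left(2 + 448900\right)} = \sqrt{-98048 + 448902} = \sqrt{350854}$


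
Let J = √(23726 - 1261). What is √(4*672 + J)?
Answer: √(2688 + √22465) ≈ 53.272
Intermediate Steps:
J = √22465 ≈ 149.88
√(4*672 + J) = √(4*672 + √22465) = √(2688 + √22465)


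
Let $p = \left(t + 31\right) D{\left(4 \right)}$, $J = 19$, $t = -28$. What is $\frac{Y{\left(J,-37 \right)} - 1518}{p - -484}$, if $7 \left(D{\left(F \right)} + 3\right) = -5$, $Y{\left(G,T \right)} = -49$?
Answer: $- \frac{10969}{3310} \approx -3.3139$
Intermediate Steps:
$D{\left(F \right)} = - \frac{26}{7}$ ($D{\left(F \right)} = -3 + \frac{1}{7} \left(-5\right) = -3 - \frac{5}{7} = - \frac{26}{7}$)
$p = - \frac{78}{7}$ ($p = \left(-28 + 31\right) \left(- \frac{26}{7}\right) = 3 \left(- \frac{26}{7}\right) = - \frac{78}{7} \approx -11.143$)
$\frac{Y{\left(J,-37 \right)} - 1518}{p - -484} = \frac{-49 - 1518}{- \frac{78}{7} - -484} = - \frac{1567}{- \frac{78}{7} + \left(-4 + 488\right)} = - \frac{1567}{- \frac{78}{7} + 484} = - \frac{1567}{\frac{3310}{7}} = \left(-1567\right) \frac{7}{3310} = - \frac{10969}{3310}$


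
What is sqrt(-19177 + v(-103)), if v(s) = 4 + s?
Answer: 2*I*sqrt(4819) ≈ 138.84*I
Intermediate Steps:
sqrt(-19177 + v(-103)) = sqrt(-19177 + (4 - 103)) = sqrt(-19177 - 99) = sqrt(-19276) = 2*I*sqrt(4819)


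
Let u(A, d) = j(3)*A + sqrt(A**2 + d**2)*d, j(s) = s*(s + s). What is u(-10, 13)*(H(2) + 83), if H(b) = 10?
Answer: -16740 + 1209*sqrt(269) ≈ 3089.1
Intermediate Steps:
j(s) = 2*s**2 (j(s) = s*(2*s) = 2*s**2)
u(A, d) = 18*A + d*sqrt(A**2 + d**2) (u(A, d) = (2*3**2)*A + sqrt(A**2 + d**2)*d = (2*9)*A + d*sqrt(A**2 + d**2) = 18*A + d*sqrt(A**2 + d**2))
u(-10, 13)*(H(2) + 83) = (18*(-10) + 13*sqrt((-10)**2 + 13**2))*(10 + 83) = (-180 + 13*sqrt(100 + 169))*93 = (-180 + 13*sqrt(269))*93 = -16740 + 1209*sqrt(269)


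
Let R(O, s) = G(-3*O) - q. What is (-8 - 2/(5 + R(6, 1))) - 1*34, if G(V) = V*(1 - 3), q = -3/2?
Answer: -3574/85 ≈ -42.047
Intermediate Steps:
q = -3/2 (q = -3*½ = -3/2 ≈ -1.5000)
G(V) = -2*V (G(V) = V*(-2) = -2*V)
R(O, s) = 3/2 + 6*O (R(O, s) = -(-6)*O - 1*(-3/2) = 6*O + 3/2 = 3/2 + 6*O)
(-8 - 2/(5 + R(6, 1))) - 1*34 = (-8 - 2/(5 + (3/2 + 6*6))) - 1*34 = (-8 - 2/(5 + (3/2 + 36))) - 34 = (-8 - 2/(5 + 75/2)) - 34 = (-8 - 2/(85/2)) - 34 = (-8 + (2/85)*(-2)) - 34 = (-8 - 4/85) - 34 = -684/85 - 34 = -3574/85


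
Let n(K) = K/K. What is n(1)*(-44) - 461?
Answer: -505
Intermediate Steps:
n(K) = 1
n(1)*(-44) - 461 = 1*(-44) - 461 = -44 - 461 = -505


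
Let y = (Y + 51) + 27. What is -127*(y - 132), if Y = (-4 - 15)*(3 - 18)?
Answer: -29337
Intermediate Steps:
Y = 285 (Y = -19*(-15) = 285)
y = 363 (y = (285 + 51) + 27 = 336 + 27 = 363)
-127*(y - 132) = -127*(363 - 132) = -127*231 = -29337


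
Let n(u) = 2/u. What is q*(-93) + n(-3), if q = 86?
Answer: -23996/3 ≈ -7998.7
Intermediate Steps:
q*(-93) + n(-3) = 86*(-93) + 2/(-3) = -7998 + 2*(-⅓) = -7998 - ⅔ = -23996/3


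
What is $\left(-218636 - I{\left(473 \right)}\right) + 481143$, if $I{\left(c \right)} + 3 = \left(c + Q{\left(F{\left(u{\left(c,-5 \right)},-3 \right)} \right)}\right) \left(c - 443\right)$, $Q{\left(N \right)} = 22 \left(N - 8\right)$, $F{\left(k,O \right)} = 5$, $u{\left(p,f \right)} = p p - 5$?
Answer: $250300$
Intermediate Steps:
$u{\left(p,f \right)} = -5 + p^{2}$ ($u{\left(p,f \right)} = p^{2} - 5 = -5 + p^{2}$)
$Q{\left(N \right)} = -176 + 22 N$ ($Q{\left(N \right)} = 22 \left(-8 + N\right) = -176 + 22 N$)
$I{\left(c \right)} = -3 + \left(-443 + c\right) \left(-66 + c\right)$ ($I{\left(c \right)} = -3 + \left(c + \left(-176 + 22 \cdot 5\right)\right) \left(c - 443\right) = -3 + \left(c + \left(-176 + 110\right)\right) \left(-443 + c\right) = -3 + \left(c - 66\right) \left(-443 + c\right) = -3 + \left(-66 + c\right) \left(-443 + c\right) = -3 + \left(-443 + c\right) \left(-66 + c\right)$)
$\left(-218636 - I{\left(473 \right)}\right) + 481143 = \left(-218636 - \left(29235 + 473^{2} - 240757\right)\right) + 481143 = \left(-218636 - \left(29235 + 223729 - 240757\right)\right) + 481143 = \left(-218636 - 12207\right) + 481143 = -230843 + 481143 = 250300$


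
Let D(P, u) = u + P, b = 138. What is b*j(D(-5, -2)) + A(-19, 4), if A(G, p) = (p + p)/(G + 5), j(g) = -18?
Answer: -17392/7 ≈ -2484.6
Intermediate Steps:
D(P, u) = P + u
A(G, p) = 2*p/(5 + G) (A(G, p) = (2*p)/(5 + G) = 2*p/(5 + G))
b*j(D(-5, -2)) + A(-19, 4) = 138*(-18) + 2*4/(5 - 19) = -2484 + 2*4/(-14) = -2484 + 2*4*(-1/14) = -2484 - 4/7 = -17392/7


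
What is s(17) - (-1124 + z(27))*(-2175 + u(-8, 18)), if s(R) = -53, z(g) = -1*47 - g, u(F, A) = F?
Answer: -2615287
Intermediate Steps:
z(g) = -47 - g
s(17) - (-1124 + z(27))*(-2175 + u(-8, 18)) = -53 - (-1124 + (-47 - 1*27))*(-2175 - 8) = -53 - (-1124 + (-47 - 27))*(-2183) = -53 - (-1124 - 74)*(-2183) = -53 - (-1198)*(-2183) = -53 - 1*2615234 = -53 - 2615234 = -2615287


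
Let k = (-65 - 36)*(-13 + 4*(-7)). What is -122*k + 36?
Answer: -505166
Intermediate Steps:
k = 4141 (k = -101*(-13 - 28) = -101*(-41) = 4141)
-122*k + 36 = -122*4141 + 36 = -505202 + 36 = -505166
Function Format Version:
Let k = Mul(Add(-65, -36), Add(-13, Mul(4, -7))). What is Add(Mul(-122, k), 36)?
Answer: -505166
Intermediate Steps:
k = 4141 (k = Mul(-101, Add(-13, -28)) = Mul(-101, -41) = 4141)
Add(Mul(-122, k), 36) = Add(Mul(-122, 4141), 36) = Add(-505202, 36) = -505166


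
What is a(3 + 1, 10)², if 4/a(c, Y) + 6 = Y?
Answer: 1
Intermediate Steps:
a(c, Y) = 4/(-6 + Y)
a(3 + 1, 10)² = (4/(-6 + 10))² = (4/4)² = (4*(¼))² = 1² = 1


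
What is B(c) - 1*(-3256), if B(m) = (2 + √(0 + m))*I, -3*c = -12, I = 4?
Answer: 3272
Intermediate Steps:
c = 4 (c = -⅓*(-12) = 4)
B(m) = 8 + 4*√m (B(m) = (2 + √(0 + m))*4 = (2 + √m)*4 = 8 + 4*√m)
B(c) - 1*(-3256) = (8 + 4*√4) - 1*(-3256) = (8 + 4*2) + 3256 = (8 + 8) + 3256 = 16 + 3256 = 3272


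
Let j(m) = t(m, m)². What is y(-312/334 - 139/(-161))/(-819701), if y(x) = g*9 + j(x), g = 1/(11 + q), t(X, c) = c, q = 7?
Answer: -730153587/1185141360520138 ≈ -6.1609e-7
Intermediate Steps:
g = 1/18 (g = 1/(11 + 7) = 1/18 ≈ 0.055556)
j(m) = m²
y(x) = ½ + x² (y(x) = (1/18)*9 + x² = ½ + x²)
y(-312/334 - 139/(-161))/(-819701) = (½ + (-312/334 - 139/(-161))²)/(-819701) = (½ + (-312*1/334 - 139*(-1/161))²)*(-1/819701) = (½ + (-156/167 + 139/161)²)*(-1/819701) = (½ + (-1903/26887)²)*(-1/819701) = (½ + 3621409/722910769)*(-1/819701) = (730153587/1445821538)*(-1/819701) = -730153587/1185141360520138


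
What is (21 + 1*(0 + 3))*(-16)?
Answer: -384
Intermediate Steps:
(21 + 1*(0 + 3))*(-16) = (21 + 1*3)*(-16) = (21 + 3)*(-16) = 24*(-16) = -384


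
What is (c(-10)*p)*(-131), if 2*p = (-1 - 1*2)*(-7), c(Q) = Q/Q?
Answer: -2751/2 ≈ -1375.5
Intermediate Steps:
c(Q) = 1
p = 21/2 (p = ((-1 - 1*2)*(-7))/2 = ((-1 - 2)*(-7))/2 = (-3*(-7))/2 = (1/2)*21 = 21/2 ≈ 10.500)
(c(-10)*p)*(-131) = (1*(21/2))*(-131) = (21/2)*(-131) = -2751/2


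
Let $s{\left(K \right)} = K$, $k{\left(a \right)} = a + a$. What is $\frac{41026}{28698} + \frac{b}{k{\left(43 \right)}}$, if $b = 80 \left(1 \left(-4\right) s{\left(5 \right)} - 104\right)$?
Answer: $- \frac{70288981}{617007} \approx -113.92$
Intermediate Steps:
$k{\left(a \right)} = 2 a$
$b = -9920$ ($b = 80 \left(1 \left(-4\right) 5 - 104\right) = 80 \left(\left(-4\right) 5 - 104\right) = 80 \left(-20 - 104\right) = 80 \left(-124\right) = -9920$)
$\frac{41026}{28698} + \frac{b}{k{\left(43 \right)}} = \frac{41026}{28698} - \frac{9920}{2 \cdot 43} = 41026 \cdot \frac{1}{28698} - \frac{9920}{86} = \frac{20513}{14349} - \frac{4960}{43} = - \frac{70288981}{617007}$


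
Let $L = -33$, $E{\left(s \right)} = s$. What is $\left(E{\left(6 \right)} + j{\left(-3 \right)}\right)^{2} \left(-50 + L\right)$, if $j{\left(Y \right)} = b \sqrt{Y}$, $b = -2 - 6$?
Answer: $12948 + 7968 i \sqrt{3} \approx 12948.0 + 13801.0 i$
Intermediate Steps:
$b = -8$ ($b = -2 - 6 = -8$)
$j{\left(Y \right)} = - 8 \sqrt{Y}$
$\left(E{\left(6 \right)} + j{\left(-3 \right)}\right)^{2} \left(-50 + L\right) = \left(6 - 8 \sqrt{-3}\right)^{2} \left(-50 - 33\right) = \left(6 - 8 i \sqrt{3}\right)^{2} \left(-83\right) = - 83 \left(6 - 8 i \sqrt{3}\right)^{2}$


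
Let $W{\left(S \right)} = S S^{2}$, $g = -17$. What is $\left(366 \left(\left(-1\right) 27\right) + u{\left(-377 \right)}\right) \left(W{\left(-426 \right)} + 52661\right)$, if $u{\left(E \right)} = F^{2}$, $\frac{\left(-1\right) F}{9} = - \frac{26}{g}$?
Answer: $\frac{216405348483330}{289} \approx 7.4881 \cdot 10^{11}$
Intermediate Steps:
$W{\left(S \right)} = S^{3}$
$F = - \frac{234}{17}$ ($F = - 9 \left(- \frac{26}{-17}\right) = - 9 \left(\left(-26\right) \left(- \frac{1}{17}\right)\right) = \left(-9\right) \frac{26}{17} = - \frac{234}{17} \approx -13.765$)
$u{\left(E \right)} = \frac{54756}{289}$ ($u{\left(E \right)} = \left(- \frac{234}{17}\right)^{2} = \frac{54756}{289}$)
$\left(366 \left(\left(-1\right) 27\right) + u{\left(-377 \right)}\right) \left(W{\left(-426 \right)} + 52661\right) = \left(366 \left(\left(-1\right) 27\right) + \frac{54756}{289}\right) \left(\left(-426\right)^{3} + 52661\right) = \left(366 \left(-27\right) + \frac{54756}{289}\right) \left(-77308776 + 52661\right) = \left(-9882 + \frac{54756}{289}\right) \left(-77256115\right) = \left(- \frac{2801142}{289}\right) \left(-77256115\right) = \frac{216405348483330}{289}$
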